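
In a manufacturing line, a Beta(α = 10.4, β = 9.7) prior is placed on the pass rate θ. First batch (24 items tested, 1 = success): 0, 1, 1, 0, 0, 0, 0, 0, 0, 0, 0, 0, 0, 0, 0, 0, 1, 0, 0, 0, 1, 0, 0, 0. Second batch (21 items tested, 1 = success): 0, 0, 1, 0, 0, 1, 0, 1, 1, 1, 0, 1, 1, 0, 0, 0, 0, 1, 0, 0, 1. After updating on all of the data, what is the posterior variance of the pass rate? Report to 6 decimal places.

0.003483

The Beta prior is conjugate to a Binomial/Bernoulli likelihood; the update adds successes to α and failures to β.
After batch 1: Beta(10.4+4, 9.7+20) = Beta(14.4, 29.7).
After batch 2: Beta(14.4+9, 29.7+12) = Beta(23.4, 41.7).
Var = αβ/((α+β)²(α+β+1)) = 23.4·41.7/(65.1²·66.1) = 0.003483.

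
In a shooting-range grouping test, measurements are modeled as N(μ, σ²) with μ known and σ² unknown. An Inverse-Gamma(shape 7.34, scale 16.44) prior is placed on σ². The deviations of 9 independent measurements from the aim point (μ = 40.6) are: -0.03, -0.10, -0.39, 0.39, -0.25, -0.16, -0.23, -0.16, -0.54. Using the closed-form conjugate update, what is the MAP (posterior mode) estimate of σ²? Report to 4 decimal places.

1.3105

With known mean μ and an Inverse-Gamma(α, β) prior on σ², the Normal likelihood is conjugate: posterior is Inv-Gamma(α + n/2, β + Σ(xᵢ−μ)²/2).
Σ(xᵢ−μ)² = (-0.03)² + (-0.10)² + (-0.39)² + (0.39)² + (-0.25)² + (-0.16)² + (-0.23)² + (-0.16)² + (-0.54)² = 0.7733.
Posterior: Inv-Gamma(7.34 + 9/2, 16.44 + 0.7733/2) = Inv-Gamma(11.84, 16.82665).
Mode = β/(α+1) = 16.82665/12.84 = 1.3105.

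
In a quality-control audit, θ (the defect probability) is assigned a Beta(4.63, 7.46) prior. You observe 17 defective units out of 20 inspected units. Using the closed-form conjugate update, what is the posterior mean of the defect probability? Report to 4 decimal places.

The Beta prior is conjugate to a Binomial/Bernoulli likelihood; the update adds successes to α and failures to β.
Posterior: Beta(α+k, β+n−k) = Beta(4.63+17, 7.46+3) = Beta(21.63, 10.46).
Posterior mean = α/(α+β) = 21.63/32.09 = 0.6740.

0.6740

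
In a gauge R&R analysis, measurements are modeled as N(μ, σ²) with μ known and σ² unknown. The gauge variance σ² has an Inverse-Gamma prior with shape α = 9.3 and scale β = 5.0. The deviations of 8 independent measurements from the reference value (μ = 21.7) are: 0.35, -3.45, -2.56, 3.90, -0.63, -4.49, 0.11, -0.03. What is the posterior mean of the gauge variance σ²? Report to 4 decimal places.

2.6162

With known mean μ and an Inverse-Gamma(α, β) prior on σ², the Normal likelihood is conjugate: posterior is Inv-Gamma(α + n/2, β + Σ(xᵢ−μ)²/2).
Σ(xᵢ−μ)² = (0.35)² + (-3.45)² + (-2.56)² + (3.90)² + (-0.63)² + (-4.49)² + (0.11)² + (-0.03)² = 54.3586.
Posterior: Inv-Gamma(9.3 + 8/2, 5.0 + 54.3586/2) = Inv-Gamma(13.30, 32.17930).
E[σ²|data] = β/(α−1) = 32.17930/12.30 = 2.6162.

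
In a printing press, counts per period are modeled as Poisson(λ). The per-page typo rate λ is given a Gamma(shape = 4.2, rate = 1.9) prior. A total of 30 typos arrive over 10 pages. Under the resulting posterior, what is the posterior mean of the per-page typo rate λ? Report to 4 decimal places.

With a Gamma(shape α, rate β) prior, the Poisson likelihood is conjugate: the posterior is Gamma(α + ΣXᵢ, β + n).
Posterior: Gamma(α+S, β+n) = Gamma(4.2+30, 1.9+10) = Gamma(34.2, 11.9).
Posterior mean = α/β = 34.2/11.9 = 2.8739.

2.8739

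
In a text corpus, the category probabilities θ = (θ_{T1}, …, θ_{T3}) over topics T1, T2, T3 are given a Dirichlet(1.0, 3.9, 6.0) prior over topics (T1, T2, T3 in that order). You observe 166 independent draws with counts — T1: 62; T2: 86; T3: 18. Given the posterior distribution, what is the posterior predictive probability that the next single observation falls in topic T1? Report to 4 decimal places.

The Dirichlet prior is conjugate to the Multinomial likelihood: each posterior αⱼ = prior αⱼ + observed count nⱼ.
Posterior concentration: (63.0, 89.9, 24.0), total = 176.9.
P(next = T1 | data) = α_{T1}/Σα = 0.3561.

0.3561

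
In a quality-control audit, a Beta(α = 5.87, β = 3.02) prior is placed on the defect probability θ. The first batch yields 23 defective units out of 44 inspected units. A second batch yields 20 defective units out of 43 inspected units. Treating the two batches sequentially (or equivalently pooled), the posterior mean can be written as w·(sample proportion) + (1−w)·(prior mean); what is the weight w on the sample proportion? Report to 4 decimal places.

The Beta prior is conjugate to a Binomial/Bernoulli likelihood; the update adds successes to α and failures to β.
Total number of inspected units: n = 44 + 43 = 87.
Posterior mean = (α₀+k)/(α₀+β₀+n) = [n/(α₀+β₀+n)]·(k/n) + [(α₀+β₀)/(α₀+β₀+n)]·α₀/(α₀+β₀), so only n and the prior enter the weight.
The weight on the data is w = n/(α₀+β₀+n) = 87/(5.87+3.02+87) = 87/95.89 = 0.9073.

0.9073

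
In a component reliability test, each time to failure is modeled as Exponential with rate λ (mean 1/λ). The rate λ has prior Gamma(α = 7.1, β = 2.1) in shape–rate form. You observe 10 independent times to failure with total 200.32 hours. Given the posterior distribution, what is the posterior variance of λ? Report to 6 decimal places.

0.000417

With a Gamma(shape α, rate β) prior on the exponential rate λ, the posterior after n observations with total T = Σxᵢ is Gamma(α+n, β+T).
Posterior: Gamma(7.1+10, 2.1+200.32) = Gamma(17.1, 202.42).
Var = α/β² = 0.000417.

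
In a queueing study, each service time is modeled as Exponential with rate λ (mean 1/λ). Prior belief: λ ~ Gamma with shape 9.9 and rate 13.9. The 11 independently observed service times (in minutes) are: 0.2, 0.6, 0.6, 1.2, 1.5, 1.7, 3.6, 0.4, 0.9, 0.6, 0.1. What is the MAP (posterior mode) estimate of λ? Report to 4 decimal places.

0.7866

With a Gamma(shape α, rate β) prior on the exponential rate λ, the posterior after n observations with total T = Σxᵢ is Gamma(α+n, β+T).
Sum of observations T = 11.4 minutes; n = 11.
Posterior: Gamma(9.9+11, 13.9+11.4) = Gamma(20.9, 25.3).
Mode = (α−1)/β = 0.7866.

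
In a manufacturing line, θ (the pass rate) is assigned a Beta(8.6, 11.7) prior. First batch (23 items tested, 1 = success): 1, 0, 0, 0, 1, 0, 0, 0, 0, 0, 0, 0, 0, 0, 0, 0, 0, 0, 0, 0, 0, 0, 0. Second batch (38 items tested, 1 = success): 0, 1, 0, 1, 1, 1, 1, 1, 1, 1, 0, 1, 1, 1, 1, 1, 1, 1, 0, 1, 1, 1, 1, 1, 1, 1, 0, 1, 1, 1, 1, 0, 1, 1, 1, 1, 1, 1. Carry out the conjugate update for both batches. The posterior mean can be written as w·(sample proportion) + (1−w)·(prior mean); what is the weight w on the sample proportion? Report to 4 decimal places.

0.7503

The Beta prior is conjugate to a Binomial/Bernoulli likelihood; the update adds successes to α and failures to β.
Total number of items tested: n = 23 + 38 = 61.
Posterior mean = (α₀+k)/(α₀+β₀+n) = [n/(α₀+β₀+n)]·(k/n) + [(α₀+β₀)/(α₀+β₀+n)]·α₀/(α₀+β₀), so only n and the prior enter the weight.
The weight on the data is w = n/(α₀+β₀+n) = 61/(8.6+11.7+61) = 61/81.3 = 0.7503.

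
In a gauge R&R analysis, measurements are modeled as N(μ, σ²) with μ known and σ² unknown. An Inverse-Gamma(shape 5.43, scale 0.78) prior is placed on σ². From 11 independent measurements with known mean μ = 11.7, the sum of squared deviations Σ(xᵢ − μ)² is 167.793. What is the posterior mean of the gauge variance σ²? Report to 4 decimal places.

With known mean μ and an Inverse-Gamma(α, β) prior on σ², the Normal likelihood is conjugate: posterior is Inv-Gamma(α + n/2, β + Σ(xᵢ−μ)²/2).
Posterior: Inv-Gamma(5.43 + 11/2, 0.78 + 167.793/2) = Inv-Gamma(10.93, 84.6765).
E[σ²|data] = β/(α−1) = 84.6765/9.93 = 8.5273.

8.5273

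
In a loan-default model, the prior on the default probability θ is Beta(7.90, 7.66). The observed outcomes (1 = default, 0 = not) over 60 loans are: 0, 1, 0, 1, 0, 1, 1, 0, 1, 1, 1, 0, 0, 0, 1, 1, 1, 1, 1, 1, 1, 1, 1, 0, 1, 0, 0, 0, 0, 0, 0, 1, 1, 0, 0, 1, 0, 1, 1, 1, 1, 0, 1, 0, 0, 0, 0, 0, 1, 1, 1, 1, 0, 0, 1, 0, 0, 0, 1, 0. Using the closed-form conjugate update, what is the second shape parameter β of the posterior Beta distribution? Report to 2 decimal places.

The Beta prior is conjugate to a Binomial/Bernoulli likelihood; the update adds successes to α and failures to β.
Posterior: Beta(α+k, β+n−k) = Beta(7.90+31, 7.66+29) = Beta(38.90, 36.66).
Posterior β = 36.66.

36.66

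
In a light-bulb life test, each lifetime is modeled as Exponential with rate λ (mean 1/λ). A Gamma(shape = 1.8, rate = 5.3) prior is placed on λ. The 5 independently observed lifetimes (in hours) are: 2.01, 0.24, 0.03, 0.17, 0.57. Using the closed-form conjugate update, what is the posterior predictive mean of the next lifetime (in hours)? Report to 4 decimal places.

With a Gamma(shape α, rate β) prior on the exponential rate λ, the posterior after n observations with total T = Σxᵢ is Gamma(α+n, β+T).
Sum of observations T = 3.02 hours; n = 5.
Posterior: Gamma(1.8+5, 5.3+3.02) = Gamma(6.8, 8.32).
The predictive distribution for the next observation is Lomax; its mean is β/(α−1) = 8.32/5.8 = 1.4345.

1.4345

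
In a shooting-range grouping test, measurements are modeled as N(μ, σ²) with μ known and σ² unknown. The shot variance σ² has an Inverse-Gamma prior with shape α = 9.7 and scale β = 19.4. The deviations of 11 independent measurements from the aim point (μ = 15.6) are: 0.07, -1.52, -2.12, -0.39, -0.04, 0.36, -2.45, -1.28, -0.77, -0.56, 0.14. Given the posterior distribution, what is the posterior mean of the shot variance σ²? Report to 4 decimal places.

With known mean μ and an Inverse-Gamma(α, β) prior on σ², the Normal likelihood is conjugate: posterior is Inv-Gamma(α + n/2, β + Σ(xᵢ−μ)²/2).
Σ(xᵢ−μ)² = (0.07)² + (-1.52)² + (-2.12)² + (-0.39)² + (-0.04)² + (0.36)² + (-2.45)² + (-1.28)² + (-0.77)² + (-0.56)² + (0.14)² = 15.6600.
Posterior: Inv-Gamma(9.7 + 11/2, 19.4 + 15.6600/2) = Inv-Gamma(15.20, 27.23000).
E[σ²|data] = β/(α−1) = 27.23000/14.20 = 1.9176.

1.9176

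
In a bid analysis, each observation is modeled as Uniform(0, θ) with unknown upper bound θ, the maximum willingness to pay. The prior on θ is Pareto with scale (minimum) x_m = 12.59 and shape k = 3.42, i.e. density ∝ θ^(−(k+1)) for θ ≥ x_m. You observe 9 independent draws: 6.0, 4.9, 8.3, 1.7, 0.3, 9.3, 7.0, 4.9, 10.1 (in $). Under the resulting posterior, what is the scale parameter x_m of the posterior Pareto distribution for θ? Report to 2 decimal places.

A Pareto(scale x_m, shape k) prior on the upper bound θ of Uniform(0, θ) is conjugate: posterior is Pareto(max(x_m, max xᵢ), k + n).
Sample maximum = 10.1; prior scale x_m = 12.59 → posterior scale = max = 12.59.
Posterior shape = 3.42 + 9 = 12.42.
Posterior scale x_m = 12.59.

12.59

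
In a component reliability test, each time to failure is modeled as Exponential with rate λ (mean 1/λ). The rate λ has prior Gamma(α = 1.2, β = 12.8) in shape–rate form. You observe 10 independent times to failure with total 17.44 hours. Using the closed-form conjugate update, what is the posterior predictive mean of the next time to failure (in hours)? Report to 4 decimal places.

2.9647

With a Gamma(shape α, rate β) prior on the exponential rate λ, the posterior after n observations with total T = Σxᵢ is Gamma(α+n, β+T).
Posterior: Gamma(1.2+10, 12.8+17.44) = Gamma(11.2, 30.24).
The predictive distribution for the next observation is Lomax; its mean is β/(α−1) = 30.24/10.2 = 2.9647.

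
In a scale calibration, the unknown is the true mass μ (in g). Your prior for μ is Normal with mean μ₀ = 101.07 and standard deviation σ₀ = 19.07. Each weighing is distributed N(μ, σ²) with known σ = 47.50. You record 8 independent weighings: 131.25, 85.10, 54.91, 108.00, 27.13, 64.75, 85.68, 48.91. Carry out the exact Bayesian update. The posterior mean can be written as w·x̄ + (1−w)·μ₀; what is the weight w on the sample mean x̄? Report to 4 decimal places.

For Normal data with known variance σ², a Normal(μ₀, σ₀²) prior on μ is conjugate. Posterior precision = 1/σ₀² + n/σ²; posterior mean is the precision-weighted average of μ₀ and x̄.
σ₀² = 19.07² = 363.6649, σ² = 47.50² = 2256.25. Prior precision 1/σ₀² = 1/363.6649; data precision n/σ² = 8/2256.25.
w = (n/σ²)/(1/σ₀² + n/σ²) = n·σ₀²/(σ² + n·σ₀²) = 8·363.6649/(2256.25 + 8·363.6649) = 2909.3192/5165.5692 = 0.5632.

0.5632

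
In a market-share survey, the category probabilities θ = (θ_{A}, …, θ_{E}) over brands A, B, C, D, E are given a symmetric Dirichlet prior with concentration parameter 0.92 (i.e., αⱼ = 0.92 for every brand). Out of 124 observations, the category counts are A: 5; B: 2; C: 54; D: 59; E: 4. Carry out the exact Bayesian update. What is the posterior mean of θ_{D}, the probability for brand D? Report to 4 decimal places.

The Dirichlet prior is conjugate to the Multinomial likelihood: each posterior αⱼ = prior αⱼ + observed count nⱼ.
Posterior concentration: (5.92, 2.92, 54.92, 59.92, 4.92), total = 128.60.
E[θ_{D}|data] = α_{D}/Σα = 59.92/128.60 = 0.4659.

0.4659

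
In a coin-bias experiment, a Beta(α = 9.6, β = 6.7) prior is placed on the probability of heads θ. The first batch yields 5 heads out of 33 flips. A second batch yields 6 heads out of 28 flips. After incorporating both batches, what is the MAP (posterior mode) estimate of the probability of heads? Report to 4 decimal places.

0.2603

The Beta prior is conjugate to a Binomial/Bernoulli likelihood; the update adds successes to α and failures to β.
After batch 1: Beta(9.6+5, 6.7+28) = Beta(14.6, 34.7).
After batch 2: Beta(14.6+6, 34.7+22) = Beta(20.6, 56.7).
Mode of Beta(a,b) for a,b>1 is (a−1)/(a+b−2) = 19.6/75.3 = 0.2603.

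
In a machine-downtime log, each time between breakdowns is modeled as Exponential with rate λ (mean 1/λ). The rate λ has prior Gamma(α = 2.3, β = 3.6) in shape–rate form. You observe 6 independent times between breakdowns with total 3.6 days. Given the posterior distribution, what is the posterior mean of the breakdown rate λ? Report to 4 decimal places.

With a Gamma(shape α, rate β) prior on the exponential rate λ, the posterior after n observations with total T = Σxᵢ is Gamma(α+n, β+T).
Posterior: Gamma(2.3+6, 3.6+3.6) = Gamma(8.3, 7.2).
Posterior mean of λ = α/β = 8.3/7.2 = 1.1528.

1.1528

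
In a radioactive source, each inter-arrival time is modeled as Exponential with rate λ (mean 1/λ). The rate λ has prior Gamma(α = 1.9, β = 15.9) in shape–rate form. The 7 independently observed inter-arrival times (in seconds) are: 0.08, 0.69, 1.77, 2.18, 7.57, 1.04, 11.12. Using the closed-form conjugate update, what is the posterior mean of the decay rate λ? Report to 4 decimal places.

With a Gamma(shape α, rate β) prior on the exponential rate λ, the posterior after n observations with total T = Σxᵢ is Gamma(α+n, β+T).
Sum of observations T = 24.45 seconds; n = 7.
Posterior: Gamma(1.9+7, 15.9+24.45) = Gamma(8.9, 40.35).
Posterior mean of λ = α/β = 8.9/40.35 = 0.2206.

0.2206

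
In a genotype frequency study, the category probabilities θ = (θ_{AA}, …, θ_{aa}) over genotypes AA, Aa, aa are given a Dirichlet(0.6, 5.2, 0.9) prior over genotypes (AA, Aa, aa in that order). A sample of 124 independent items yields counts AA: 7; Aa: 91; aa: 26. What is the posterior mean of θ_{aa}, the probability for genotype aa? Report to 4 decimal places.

0.2058

The Dirichlet prior is conjugate to the Multinomial likelihood: each posterior αⱼ = prior αⱼ + observed count nⱼ.
Posterior concentration: (7.6, 96.2, 26.9), total = 130.7.
E[θ_{aa}|data] = α_{aa}/Σα = 26.9/130.7 = 0.2058.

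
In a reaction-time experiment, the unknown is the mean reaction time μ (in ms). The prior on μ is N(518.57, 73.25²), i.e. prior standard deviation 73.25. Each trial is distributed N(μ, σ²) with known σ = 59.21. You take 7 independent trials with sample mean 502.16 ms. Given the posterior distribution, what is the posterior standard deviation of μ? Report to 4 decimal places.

21.4027

For Normal data with known variance σ², a Normal(μ₀, σ₀²) prior on μ is conjugate. Posterior precision = 1/σ₀² + n/σ²; posterior mean is the precision-weighted average of μ₀ and x̄.
σ₀² = 73.25² = 5365.5625, σ² = 59.21² = 3505.8241; σ² + n·σ₀² = 3505.8241 + 7·5365.5625 = 41064.7616.
Posterior precision = 1/σ₀² + n/σ² = 1/5365.5625 + 7/3505.8241 = (σ² + n·σ₀²)/(σ₀²σ²) = 41064.7616/(5365.5625·3505.8241); posterior variance σₙ² = σ₀²σ²/(σ² + n·σ₀²) = 5365.5625·3505.8241/41064.7616 = 458.074456.
Posterior SD = √σₙ² = √(5365.5625·3505.8241/41064.7616) = 21.4027.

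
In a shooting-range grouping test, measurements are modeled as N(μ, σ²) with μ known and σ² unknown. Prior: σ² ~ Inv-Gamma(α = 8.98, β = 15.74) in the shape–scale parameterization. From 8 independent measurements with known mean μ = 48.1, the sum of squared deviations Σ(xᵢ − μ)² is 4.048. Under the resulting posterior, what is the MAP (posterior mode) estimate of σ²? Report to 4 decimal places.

With known mean μ and an Inverse-Gamma(α, β) prior on σ², the Normal likelihood is conjugate: posterior is Inv-Gamma(α + n/2, β + Σ(xᵢ−μ)²/2).
Posterior: Inv-Gamma(8.98 + 8/2, 15.74 + 4.048/2) = Inv-Gamma(12.98, 17.7640).
Mode = β/(α+1) = 17.7640/13.98 = 1.2707.

1.2707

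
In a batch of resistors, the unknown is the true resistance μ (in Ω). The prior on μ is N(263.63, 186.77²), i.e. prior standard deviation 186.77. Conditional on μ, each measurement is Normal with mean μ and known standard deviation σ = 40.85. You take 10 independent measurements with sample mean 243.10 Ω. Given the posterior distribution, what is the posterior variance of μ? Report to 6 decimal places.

For Normal data with known variance σ², a Normal(μ₀, σ₀²) prior on μ is conjugate. Posterior precision = 1/σ₀² + n/σ²; posterior mean is the precision-weighted average of μ₀ and x̄.
σ₀² = 186.77² = 34883.0329, σ² = 40.85² = 1668.7225; σ² + n·σ₀² = 1668.7225 + 10·34883.0329 = 350499.0515.
Posterior precision = 1/σ₀² + n/σ² = 1/34883.0329 + 10/1668.7225 = (σ² + n·σ₀²)/(σ₀²σ²) = 350499.0515/(34883.0329·1668.7225); posterior variance σₙ² = σ₀²σ²/(σ² + n·σ₀²) = 34883.0329·1668.7225/350499.0515 = 166.077773.

166.077773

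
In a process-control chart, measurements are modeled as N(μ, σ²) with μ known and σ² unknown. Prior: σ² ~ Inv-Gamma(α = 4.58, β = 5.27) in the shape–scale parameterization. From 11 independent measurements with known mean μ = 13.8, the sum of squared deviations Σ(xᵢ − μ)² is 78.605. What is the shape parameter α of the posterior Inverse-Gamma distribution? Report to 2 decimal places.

With known mean μ and an Inverse-Gamma(α, β) prior on σ², the Normal likelihood is conjugate: posterior is Inv-Gamma(α + n/2, β + Σ(xᵢ−μ)²/2).
Posterior: Inv-Gamma(4.58 + 11/2, 5.27 + 78.605/2) = Inv-Gamma(10.08, 44.5725).
Posterior α = 10.08.

10.08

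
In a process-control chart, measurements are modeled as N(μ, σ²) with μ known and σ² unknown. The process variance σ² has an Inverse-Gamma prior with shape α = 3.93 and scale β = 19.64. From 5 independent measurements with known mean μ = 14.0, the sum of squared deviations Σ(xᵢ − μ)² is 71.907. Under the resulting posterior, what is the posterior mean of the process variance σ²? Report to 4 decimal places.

With known mean μ and an Inverse-Gamma(α, β) prior on σ², the Normal likelihood is conjugate: posterior is Inv-Gamma(α + n/2, β + Σ(xᵢ−μ)²/2).
Posterior: Inv-Gamma(3.93 + 5/2, 19.64 + 71.907/2) = Inv-Gamma(6.43, 55.5935).
E[σ²|data] = β/(α−1) = 55.5935/5.43 = 10.2382.

10.2382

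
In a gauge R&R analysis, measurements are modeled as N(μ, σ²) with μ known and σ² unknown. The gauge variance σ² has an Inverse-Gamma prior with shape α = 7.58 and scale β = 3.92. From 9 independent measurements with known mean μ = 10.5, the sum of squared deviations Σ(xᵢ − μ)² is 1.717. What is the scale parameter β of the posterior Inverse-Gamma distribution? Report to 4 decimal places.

With known mean μ and an Inverse-Gamma(α, β) prior on σ², the Normal likelihood is conjugate: posterior is Inv-Gamma(α + n/2, β + Σ(xᵢ−μ)²/2).
Posterior: Inv-Gamma(7.58 + 9/2, 3.92 + 1.717/2) = Inv-Gamma(12.08, 4.7785).
Posterior β = 4.7785.

4.7785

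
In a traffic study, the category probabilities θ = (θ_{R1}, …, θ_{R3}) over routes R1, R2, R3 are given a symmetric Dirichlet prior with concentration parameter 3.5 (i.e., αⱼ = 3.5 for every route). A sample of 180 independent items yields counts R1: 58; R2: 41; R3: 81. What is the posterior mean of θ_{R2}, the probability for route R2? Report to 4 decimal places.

0.2336

The Dirichlet prior is conjugate to the Multinomial likelihood: each posterior αⱼ = prior αⱼ + observed count nⱼ.
Posterior concentration: (61.5, 44.5, 84.5), total = 190.5.
E[θ_{R2}|data] = α_{R2}/Σα = 44.5/190.5 = 0.2336.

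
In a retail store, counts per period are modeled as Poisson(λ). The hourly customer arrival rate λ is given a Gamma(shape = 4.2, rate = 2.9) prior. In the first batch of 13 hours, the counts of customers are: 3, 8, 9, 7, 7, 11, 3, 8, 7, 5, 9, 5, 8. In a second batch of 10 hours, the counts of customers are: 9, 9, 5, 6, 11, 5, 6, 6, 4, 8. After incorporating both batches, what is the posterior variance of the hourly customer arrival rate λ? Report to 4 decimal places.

With a Gamma(shape α, rate β) prior, the Poisson likelihood is conjugate: the posterior is Gamma(α + ΣXᵢ, β + n).
Batch 1: sum of counts S = 90 over n = 13 hours.
After batch 1: Gamma(α+S, β+n) = Gamma(4.2+90, 2.9+13) = Gamma(94.2, 15.9).
Batch 2: sum of counts S = 69 over n = 10 hours.
After batch 2: Gamma(α+S, β+n) = Gamma(94.2+69, 15.9+10) = Gamma(163.2, 25.9).
Var = α/β² = 163.2/25.9² = 0.2433.

0.2433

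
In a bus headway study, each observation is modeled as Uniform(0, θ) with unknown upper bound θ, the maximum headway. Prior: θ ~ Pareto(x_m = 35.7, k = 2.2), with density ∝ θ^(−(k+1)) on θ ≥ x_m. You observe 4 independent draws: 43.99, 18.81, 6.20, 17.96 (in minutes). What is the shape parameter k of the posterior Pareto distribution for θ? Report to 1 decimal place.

A Pareto(scale x_m, shape k) prior on the upper bound θ of Uniform(0, θ) is conjugate: posterior is Pareto(max(x_m, max xᵢ), k + n).
Sample maximum = 43.99; prior scale x_m = 35.7 → posterior scale = max = 43.99.
Posterior shape = 2.2 + 4 = 6.2.
Posterior shape k = 6.2.

6.2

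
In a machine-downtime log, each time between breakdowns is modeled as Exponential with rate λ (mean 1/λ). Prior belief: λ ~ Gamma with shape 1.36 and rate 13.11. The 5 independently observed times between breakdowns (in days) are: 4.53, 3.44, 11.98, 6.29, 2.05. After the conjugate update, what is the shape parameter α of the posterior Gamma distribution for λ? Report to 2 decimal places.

6.36

With a Gamma(shape α, rate β) prior on the exponential rate λ, the posterior after n observations with total T = Σxᵢ is Gamma(α+n, β+T).
Sum of observations T = 28.29 days; n = 5.
Posterior: Gamma(1.36+5, 13.11+28.29) = Gamma(6.36, 41.40).
Posterior α = 6.36.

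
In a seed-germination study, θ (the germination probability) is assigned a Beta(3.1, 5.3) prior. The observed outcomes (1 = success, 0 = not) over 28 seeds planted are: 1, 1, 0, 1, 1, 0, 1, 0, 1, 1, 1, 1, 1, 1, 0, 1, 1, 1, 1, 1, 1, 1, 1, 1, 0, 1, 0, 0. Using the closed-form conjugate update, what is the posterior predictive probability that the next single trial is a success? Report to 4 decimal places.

0.6621

The Beta prior is conjugate to a Binomial/Bernoulli likelihood; the update adds successes to α and failures to β.
Posterior: Beta(α+k, β+n−k) = Beta(3.1+21, 5.3+7) = Beta(24.1, 12.3).
For a single future Bernoulli trial, P(success | data) = α/(α+β) = 0.6621.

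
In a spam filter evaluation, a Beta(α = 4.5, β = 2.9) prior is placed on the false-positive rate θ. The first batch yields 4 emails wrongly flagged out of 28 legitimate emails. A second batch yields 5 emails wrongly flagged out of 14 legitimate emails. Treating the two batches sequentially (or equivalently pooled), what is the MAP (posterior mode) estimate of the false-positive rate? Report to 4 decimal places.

0.2637

The Beta prior is conjugate to a Binomial/Bernoulli likelihood; the update adds successes to α and failures to β.
After batch 1: Beta(4.5+4, 2.9+24) = Beta(8.5, 26.9).
After batch 2: Beta(8.5+5, 26.9+9) = Beta(13.5, 35.9).
Mode of Beta(a,b) for a,b>1 is (a−1)/(a+b−2) = 12.5/47.4 = 0.2637.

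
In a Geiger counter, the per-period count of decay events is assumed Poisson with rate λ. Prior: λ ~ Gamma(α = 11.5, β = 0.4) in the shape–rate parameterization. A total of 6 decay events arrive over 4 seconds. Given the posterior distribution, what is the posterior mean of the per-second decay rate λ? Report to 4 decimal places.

With a Gamma(shape α, rate β) prior, the Poisson likelihood is conjugate: the posterior is Gamma(α + ΣXᵢ, β + n).
Posterior: Gamma(α+S, β+n) = Gamma(11.5+6, 0.4+4) = Gamma(17.5, 4.4).
Posterior mean = α/β = 17.5/4.4 = 3.9773.

3.9773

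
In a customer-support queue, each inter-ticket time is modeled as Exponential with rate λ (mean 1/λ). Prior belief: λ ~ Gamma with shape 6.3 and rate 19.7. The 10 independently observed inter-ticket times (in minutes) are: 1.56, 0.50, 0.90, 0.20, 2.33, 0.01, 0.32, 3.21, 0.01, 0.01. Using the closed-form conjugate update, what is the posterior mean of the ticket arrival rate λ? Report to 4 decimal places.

With a Gamma(shape α, rate β) prior on the exponential rate λ, the posterior after n observations with total T = Σxᵢ is Gamma(α+n, β+T).
Sum of observations T = 9.05 minutes; n = 10.
Posterior: Gamma(6.3+10, 19.7+9.05) = Gamma(16.3, 28.75).
Posterior mean of λ = α/β = 16.3/28.75 = 0.5670.

0.5670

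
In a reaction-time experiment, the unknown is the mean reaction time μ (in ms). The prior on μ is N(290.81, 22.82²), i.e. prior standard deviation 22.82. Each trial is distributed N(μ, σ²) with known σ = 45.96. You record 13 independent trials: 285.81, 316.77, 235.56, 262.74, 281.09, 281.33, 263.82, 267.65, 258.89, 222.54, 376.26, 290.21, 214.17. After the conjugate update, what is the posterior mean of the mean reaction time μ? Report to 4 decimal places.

For Normal data with known variance σ², a Normal(μ₀, σ₀²) prior on μ is conjugate. Posterior precision = 1/σ₀² + n/σ²; posterior mean is the precision-weighted average of μ₀ and x̄.
Σxᵢ = 285.81 + 316.77 + 235.56 + 262.74 + 281.09 + 281.33 + 263.82 + 267.65 + 258.89 + 222.54 + 376.26 + 290.21 + 214.17 = 3556.84, so n·x̄ = 3556.84.
σ₀² = 22.82² = 520.7524, σ² = 45.96² = 2112.3216; σ² + n·σ₀² = 2112.3216 + 13·520.7524 = 8882.1028.
Posterior mean = (μ₀/σ₀² + n·x̄/σ²)/(1/σ₀² + n/σ²) = (σ²·μ₀ + σ₀²·n·x̄)/(σ² + n·σ₀²) = (2112.3216·290.81 + 520.7524·3556.84)/8882.1028 = 2466517.210912/8882.1028 = 277.6952.

277.6952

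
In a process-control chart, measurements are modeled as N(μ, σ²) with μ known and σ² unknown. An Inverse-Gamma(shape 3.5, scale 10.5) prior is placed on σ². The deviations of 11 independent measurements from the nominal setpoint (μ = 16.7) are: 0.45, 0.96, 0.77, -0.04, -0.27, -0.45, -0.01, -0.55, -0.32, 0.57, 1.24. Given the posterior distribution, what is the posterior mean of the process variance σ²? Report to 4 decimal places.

With known mean μ and an Inverse-Gamma(α, β) prior on σ², the Normal likelihood is conjugate: posterior is Inv-Gamma(α + n/2, β + Σ(xᵢ−μ)²/2).
Σ(xᵢ−μ)² = (0.45)² + (0.96)² + (0.77)² + (-0.04)² + (-0.27)² + (-0.45)² + (-0.01)² + (-0.55)² + (-0.32)² + (0.57)² + (1.24)² = 4.2615.
Posterior: Inv-Gamma(3.5 + 11/2, 10.5 + 4.2615/2) = Inv-Gamma(9.00, 12.63075).
E[σ²|data] = β/(α−1) = 12.63075/8.00 = 1.5788.

1.5788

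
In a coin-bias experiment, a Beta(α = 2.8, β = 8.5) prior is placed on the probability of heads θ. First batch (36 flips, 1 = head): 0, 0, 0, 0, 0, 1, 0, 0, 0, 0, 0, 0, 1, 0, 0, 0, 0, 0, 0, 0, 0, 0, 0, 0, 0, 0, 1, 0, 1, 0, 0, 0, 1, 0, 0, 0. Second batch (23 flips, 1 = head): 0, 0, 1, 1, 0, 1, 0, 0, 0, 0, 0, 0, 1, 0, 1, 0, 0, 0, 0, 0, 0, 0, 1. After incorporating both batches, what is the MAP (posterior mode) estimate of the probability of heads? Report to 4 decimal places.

The Beta prior is conjugate to a Binomial/Bernoulli likelihood; the update adds successes to α and failures to β.
After batch 1: Beta(2.8+5, 8.5+31) = Beta(7.8, 39.5).
After batch 2: Beta(7.8+6, 39.5+17) = Beta(13.8, 56.5).
Mode of Beta(a,b) for a,b>1 is (a−1)/(a+b−2) = 12.8/68.3 = 0.1874.

0.1874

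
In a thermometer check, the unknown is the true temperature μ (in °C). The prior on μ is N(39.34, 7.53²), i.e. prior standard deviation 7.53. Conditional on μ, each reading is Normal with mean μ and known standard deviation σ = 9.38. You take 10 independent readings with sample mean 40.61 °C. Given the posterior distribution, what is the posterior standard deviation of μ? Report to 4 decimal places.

For Normal data with known variance σ², a Normal(μ₀, σ₀²) prior on μ is conjugate. Posterior precision = 1/σ₀² + n/σ²; posterior mean is the precision-weighted average of μ₀ and x̄.
σ₀² = 7.53² = 56.7009, σ² = 9.38² = 87.9844; σ² + n·σ₀² = 87.9844 + 10·56.7009 = 654.9934.
Posterior precision = 1/σ₀² + n/σ² = 1/56.7009 + 10/87.9844 = (σ² + n·σ₀²)/(σ₀²σ²) = 654.9934/(56.7009·87.9844); posterior variance σₙ² = σ₀²σ²/(σ² + n·σ₀²) = 56.7009·87.9844/654.9934 = 7.616557.
Posterior SD = √σₙ² = √(56.7009·87.9844/654.9934) = 2.7598.

2.7598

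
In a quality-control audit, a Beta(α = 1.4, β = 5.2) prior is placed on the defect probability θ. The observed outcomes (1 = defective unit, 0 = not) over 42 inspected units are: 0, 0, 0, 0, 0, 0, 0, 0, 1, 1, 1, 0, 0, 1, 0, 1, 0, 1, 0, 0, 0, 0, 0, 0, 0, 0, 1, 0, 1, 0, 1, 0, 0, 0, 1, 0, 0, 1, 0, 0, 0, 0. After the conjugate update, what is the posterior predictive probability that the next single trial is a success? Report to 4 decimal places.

0.2551

The Beta prior is conjugate to a Binomial/Bernoulli likelihood; the update adds successes to α and failures to β.
Posterior: Beta(α+k, β+n−k) = Beta(1.4+11, 5.2+31) = Beta(12.4, 36.2).
For a single future Bernoulli trial, P(success | data) = α/(α+β) = 0.2551.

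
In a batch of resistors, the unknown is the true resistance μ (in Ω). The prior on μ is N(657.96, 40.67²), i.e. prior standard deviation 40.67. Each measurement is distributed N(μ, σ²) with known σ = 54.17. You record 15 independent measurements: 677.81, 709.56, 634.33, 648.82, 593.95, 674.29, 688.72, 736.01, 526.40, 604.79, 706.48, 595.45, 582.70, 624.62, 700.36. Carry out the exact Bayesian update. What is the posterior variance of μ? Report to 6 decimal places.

174.936072

For Normal data with known variance σ², a Normal(μ₀, σ₀²) prior on μ is conjugate. Posterior precision = 1/σ₀² + n/σ²; posterior mean is the precision-weighted average of μ₀ and x̄.
σ₀² = 40.67² = 1654.0489, σ² = 54.17² = 2934.3889; σ² + n·σ₀² = 2934.3889 + 15·1654.0489 = 27745.1224.
Posterior precision = 1/σ₀² + n/σ² = 1/1654.0489 + 15/2934.3889 = (σ² + n·σ₀²)/(σ₀²σ²) = 27745.1224/(1654.0489·2934.3889); posterior variance σₙ² = σ₀²σ²/(σ² + n·σ₀²) = 1654.0489·2934.3889/27745.1224 = 174.936072.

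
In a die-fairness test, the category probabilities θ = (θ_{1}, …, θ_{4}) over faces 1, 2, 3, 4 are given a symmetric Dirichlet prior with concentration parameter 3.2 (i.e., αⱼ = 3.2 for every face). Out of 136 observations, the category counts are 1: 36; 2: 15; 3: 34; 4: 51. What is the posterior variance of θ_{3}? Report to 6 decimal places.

The Dirichlet prior is conjugate to the Multinomial likelihood: each posterior αⱼ = prior αⱼ + observed count nⱼ.
Posterior concentration: (39.2, 18.2, 37.2, 54.2), total = 148.8.
Var[θ_j] = α_j(Σα−α_j)/((Σα)²(Σα+1)) = 37.2·111.6/(148.8²·149.8) = 0.001252.

0.001252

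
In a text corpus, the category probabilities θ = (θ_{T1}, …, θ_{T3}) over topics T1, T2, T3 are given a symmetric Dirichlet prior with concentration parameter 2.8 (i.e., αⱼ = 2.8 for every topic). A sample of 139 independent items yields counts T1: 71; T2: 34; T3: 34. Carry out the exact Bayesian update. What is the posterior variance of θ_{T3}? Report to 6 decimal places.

0.001262

The Dirichlet prior is conjugate to the Multinomial likelihood: each posterior αⱼ = prior αⱼ + observed count nⱼ.
Posterior concentration: (73.8, 36.8, 36.8), total = 147.4.
Var[θ_j] = α_j(Σα−α_j)/((Σα)²(Σα+1)) = 36.8·110.6/(147.4²·148.4) = 0.001262.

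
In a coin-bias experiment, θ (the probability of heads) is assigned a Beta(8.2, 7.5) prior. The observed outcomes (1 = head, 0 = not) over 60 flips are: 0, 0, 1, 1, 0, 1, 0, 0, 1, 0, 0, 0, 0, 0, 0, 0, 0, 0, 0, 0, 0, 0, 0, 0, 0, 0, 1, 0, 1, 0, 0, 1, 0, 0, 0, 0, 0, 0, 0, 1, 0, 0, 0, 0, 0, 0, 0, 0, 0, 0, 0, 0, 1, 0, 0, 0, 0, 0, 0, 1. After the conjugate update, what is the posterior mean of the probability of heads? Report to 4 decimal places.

0.2404

The Beta prior is conjugate to a Binomial/Bernoulli likelihood; the update adds successes to α and failures to β.
Posterior: Beta(α+k, β+n−k) = Beta(8.2+10, 7.5+50) = Beta(18.2, 57.5).
Posterior mean = α/(α+β) = 18.2/75.7 = 0.2404.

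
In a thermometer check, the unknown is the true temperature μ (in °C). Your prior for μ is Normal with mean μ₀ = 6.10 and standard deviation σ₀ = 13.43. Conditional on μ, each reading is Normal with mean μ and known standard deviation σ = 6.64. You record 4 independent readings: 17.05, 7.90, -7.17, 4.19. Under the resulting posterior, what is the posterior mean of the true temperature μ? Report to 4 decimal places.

For Normal data with known variance σ², a Normal(μ₀, σ₀²) prior on μ is conjugate. Posterior precision = 1/σ₀² + n/σ²; posterior mean is the precision-weighted average of μ₀ and x̄.
Σxᵢ = 17.05 + 7.90 + (-7.17) + 4.19 = 21.97, so n·x̄ = 21.97.
σ₀² = 13.43² = 180.3649, σ² = 6.64² = 44.0896; σ² + n·σ₀² = 44.0896 + 4·180.3649 = 765.5492.
Posterior mean = (μ₀/σ₀² + n·x̄/σ²)/(1/σ₀² + n/σ²) = (σ²·μ₀ + σ₀²·n·x̄)/(σ² + n·σ₀²) = (44.0896·6.10 + 180.3649·21.97)/765.5492 = 4231.563413/765.5492 = 5.5275.

5.5275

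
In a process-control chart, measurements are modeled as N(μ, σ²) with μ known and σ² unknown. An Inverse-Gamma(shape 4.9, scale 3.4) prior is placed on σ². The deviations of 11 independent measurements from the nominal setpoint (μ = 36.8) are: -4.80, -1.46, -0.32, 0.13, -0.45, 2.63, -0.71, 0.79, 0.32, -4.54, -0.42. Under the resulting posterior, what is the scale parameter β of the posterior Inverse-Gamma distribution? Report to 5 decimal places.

30.61445

With known mean μ and an Inverse-Gamma(α, β) prior on σ², the Normal likelihood is conjugate: posterior is Inv-Gamma(α + n/2, β + Σ(xᵢ−μ)²/2).
Σ(xᵢ−μ)² = (-4.80)² + (-1.46)² + (-0.32)² + (0.13)² + (-0.45)² + (2.63)² + (-0.71)² + (0.79)² + (0.32)² + (-4.54)² + (-0.42)² = 54.4289.
Posterior: Inv-Gamma(4.9 + 11/2, 3.4 + 54.4289/2) = Inv-Gamma(10.40, 30.61445).
Posterior β = 30.61445.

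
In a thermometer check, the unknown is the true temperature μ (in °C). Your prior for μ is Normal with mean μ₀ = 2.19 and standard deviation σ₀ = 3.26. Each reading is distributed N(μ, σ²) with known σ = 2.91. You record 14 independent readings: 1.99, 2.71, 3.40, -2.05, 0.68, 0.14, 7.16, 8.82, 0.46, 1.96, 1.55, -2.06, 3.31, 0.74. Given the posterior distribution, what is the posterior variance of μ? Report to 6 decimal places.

For Normal data with known variance σ², a Normal(μ₀, σ₀²) prior on μ is conjugate. Posterior precision = 1/σ₀² + n/σ²; posterior mean is the precision-weighted average of μ₀ and x̄.
σ₀² = 3.26² = 10.6276, σ² = 2.91² = 8.4681; σ² + n·σ₀² = 8.4681 + 14·10.6276 = 157.2545.
Posterior precision = 1/σ₀² + n/σ² = 1/10.6276 + 14/8.4681 = (σ² + n·σ₀²)/(σ₀²σ²) = 157.2545/(10.6276·8.4681); posterior variance σₙ² = σ₀²σ²/(σ² + n·σ₀²) = 10.6276·8.4681/157.2545 = 0.572293.

0.572293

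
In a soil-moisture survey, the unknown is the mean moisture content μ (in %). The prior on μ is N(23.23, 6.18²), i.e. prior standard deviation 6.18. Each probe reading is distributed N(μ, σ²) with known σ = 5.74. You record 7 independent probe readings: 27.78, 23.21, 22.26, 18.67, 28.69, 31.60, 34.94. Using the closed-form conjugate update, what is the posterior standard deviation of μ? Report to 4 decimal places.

For Normal data with known variance σ², a Normal(μ₀, σ₀²) prior on μ is conjugate. Posterior precision = 1/σ₀² + n/σ²; posterior mean is the precision-weighted average of μ₀ and x̄.
σ₀² = 6.18² = 38.1924, σ² = 5.74² = 32.9476; σ² + n·σ₀² = 32.9476 + 7·38.1924 = 300.2944.
Posterior precision = 1/σ₀² + n/σ² = 1/38.1924 + 7/32.9476 = (σ² + n·σ₀²)/(σ₀²σ²) = 300.2944/(38.1924·32.9476); posterior variance σₙ² = σ₀²σ²/(σ² + n·σ₀²) = 38.1924·32.9476/300.2944 = 4.190381.
Posterior SD = √σₙ² = √(38.1924·32.9476/300.2944) = 2.0470.

2.0470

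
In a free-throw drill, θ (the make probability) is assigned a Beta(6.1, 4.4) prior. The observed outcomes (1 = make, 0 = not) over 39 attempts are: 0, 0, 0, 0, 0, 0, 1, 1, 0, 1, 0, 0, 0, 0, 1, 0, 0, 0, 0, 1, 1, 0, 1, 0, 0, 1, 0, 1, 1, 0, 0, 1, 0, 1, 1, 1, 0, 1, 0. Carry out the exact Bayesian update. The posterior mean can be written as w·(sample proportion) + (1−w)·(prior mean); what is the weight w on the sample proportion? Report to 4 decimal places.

0.7879

The Beta prior is conjugate to a Binomial/Bernoulli likelihood; the update adds successes to α and failures to β.
Posterior mean = (α₀+k)/(α₀+β₀+n) = [n/(α₀+β₀+n)]·(k/n) + [(α₀+β₀)/(α₀+β₀+n)]·α₀/(α₀+β₀), so only n and the prior enter the weight.
The weight on the data is w = n/(α₀+β₀+n) = 39/(6.1+4.4+39) = 39/49.5 = 0.7879.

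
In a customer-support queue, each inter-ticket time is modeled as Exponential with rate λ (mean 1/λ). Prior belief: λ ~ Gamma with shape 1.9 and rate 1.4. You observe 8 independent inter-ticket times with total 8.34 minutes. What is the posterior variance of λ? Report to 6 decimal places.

0.104356

With a Gamma(shape α, rate β) prior on the exponential rate λ, the posterior after n observations with total T = Σxᵢ is Gamma(α+n, β+T).
Posterior: Gamma(1.9+8, 1.4+8.34) = Gamma(9.9, 9.74).
Var = α/β² = 0.104356.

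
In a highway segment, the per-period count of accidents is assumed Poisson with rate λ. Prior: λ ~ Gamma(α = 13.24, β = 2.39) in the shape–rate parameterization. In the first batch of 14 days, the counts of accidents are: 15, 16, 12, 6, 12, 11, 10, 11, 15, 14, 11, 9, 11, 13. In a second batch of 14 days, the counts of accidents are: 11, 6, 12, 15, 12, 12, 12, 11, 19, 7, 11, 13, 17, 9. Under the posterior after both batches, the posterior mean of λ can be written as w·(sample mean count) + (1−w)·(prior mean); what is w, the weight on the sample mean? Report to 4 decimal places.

0.9214

With a Gamma(shape α, rate β) prior, the Poisson likelihood is conjugate: the posterior is Gamma(α + ΣXᵢ, β + n).
Total number of days: n = 14 + 14 = 28.
Posterior mean = (α₀+S)/(β₀+n) = [n/(β₀+n)]·(S/n) + [β₀/(β₀+n)]·(α₀/β₀), so only n and β₀ enter the weight.
Weight on data w = n/(β₀+n) = 28/(2.39+28) = 28/30.39 = 0.9214.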